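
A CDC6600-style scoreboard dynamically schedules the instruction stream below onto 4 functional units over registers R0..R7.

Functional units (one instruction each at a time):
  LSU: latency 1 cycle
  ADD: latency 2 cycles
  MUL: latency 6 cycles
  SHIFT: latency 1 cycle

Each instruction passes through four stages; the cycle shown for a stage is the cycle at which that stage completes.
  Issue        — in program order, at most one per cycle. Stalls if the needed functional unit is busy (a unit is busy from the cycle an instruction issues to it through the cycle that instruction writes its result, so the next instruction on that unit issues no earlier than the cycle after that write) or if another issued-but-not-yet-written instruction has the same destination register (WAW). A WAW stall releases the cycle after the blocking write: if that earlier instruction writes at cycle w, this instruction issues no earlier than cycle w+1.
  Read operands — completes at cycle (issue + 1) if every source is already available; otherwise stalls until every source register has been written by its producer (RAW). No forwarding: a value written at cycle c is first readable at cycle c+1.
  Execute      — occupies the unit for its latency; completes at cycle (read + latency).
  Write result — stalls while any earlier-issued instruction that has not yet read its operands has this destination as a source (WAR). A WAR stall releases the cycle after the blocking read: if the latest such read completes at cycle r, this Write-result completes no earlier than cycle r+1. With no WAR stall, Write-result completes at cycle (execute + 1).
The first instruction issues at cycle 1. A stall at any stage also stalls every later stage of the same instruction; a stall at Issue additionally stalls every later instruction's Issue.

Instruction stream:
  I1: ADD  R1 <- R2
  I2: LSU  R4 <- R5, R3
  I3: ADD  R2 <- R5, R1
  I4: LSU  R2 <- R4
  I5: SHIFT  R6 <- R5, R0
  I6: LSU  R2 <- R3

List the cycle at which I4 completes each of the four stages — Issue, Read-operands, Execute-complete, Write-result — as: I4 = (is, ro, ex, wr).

I1  is:1  ro:2  ex:4  wr:5
I2  is:2  ro:3  ex:4  wr:5
I3  is:6  ro:7  ex:9  wr:10  — struct: ADD busy until I1 writes@5
I4  is:11  ro:12  ex:13  wr:14  — WAW R2: wait I3 write@10
I5  is:12  ro:13  ex:14  wr:15
I6  is:15  ro:16  ex:17  wr:18  — struct: LSU busy until I4 writes@14

I4 = (11, 12, 13, 14)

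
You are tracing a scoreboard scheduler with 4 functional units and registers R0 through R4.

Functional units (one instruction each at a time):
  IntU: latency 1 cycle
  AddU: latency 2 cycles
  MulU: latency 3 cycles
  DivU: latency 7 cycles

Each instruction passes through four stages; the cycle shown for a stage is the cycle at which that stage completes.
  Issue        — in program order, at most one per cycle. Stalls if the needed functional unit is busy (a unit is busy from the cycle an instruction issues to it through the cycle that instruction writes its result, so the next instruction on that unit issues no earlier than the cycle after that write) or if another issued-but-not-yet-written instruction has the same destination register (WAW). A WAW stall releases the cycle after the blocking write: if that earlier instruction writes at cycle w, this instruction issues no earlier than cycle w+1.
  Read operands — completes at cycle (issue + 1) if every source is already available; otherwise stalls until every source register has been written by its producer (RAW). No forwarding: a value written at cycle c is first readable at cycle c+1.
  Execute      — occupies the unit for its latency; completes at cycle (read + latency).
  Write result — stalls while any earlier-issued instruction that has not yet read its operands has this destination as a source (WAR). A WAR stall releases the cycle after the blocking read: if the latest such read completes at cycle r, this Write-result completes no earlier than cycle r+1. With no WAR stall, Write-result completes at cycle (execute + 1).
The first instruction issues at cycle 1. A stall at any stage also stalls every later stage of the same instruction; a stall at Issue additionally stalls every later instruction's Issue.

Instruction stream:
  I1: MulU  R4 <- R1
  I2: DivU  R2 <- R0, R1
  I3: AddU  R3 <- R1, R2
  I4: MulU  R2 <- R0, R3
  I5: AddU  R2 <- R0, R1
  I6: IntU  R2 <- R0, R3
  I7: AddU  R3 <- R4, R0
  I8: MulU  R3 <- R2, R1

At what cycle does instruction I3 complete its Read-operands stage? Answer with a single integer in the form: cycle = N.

1) issue 1, read 2, done 5, write 6
2) issue 2, read 3, done 10, write 11
3) issue 3, read 12, done 14, write 15  <RAW R2: wait I2 write@11>
4) issue 12, read 16, done 19, write 20  <WAW R2: wait I2 write@11 / RAW R3: wait I3 write@15>
5) issue 21, read 22, done 24, write 25  <WAW R2: wait I4 write@20>
6) issue 26, read 27, done 28, write 29  <WAW R2: wait I5 write@25>
7) issue 27, read 28, done 30, write 31
8) issue 32, read 33, done 36, write 37  <WAW R3: wait I7 write@31>

cycle = 12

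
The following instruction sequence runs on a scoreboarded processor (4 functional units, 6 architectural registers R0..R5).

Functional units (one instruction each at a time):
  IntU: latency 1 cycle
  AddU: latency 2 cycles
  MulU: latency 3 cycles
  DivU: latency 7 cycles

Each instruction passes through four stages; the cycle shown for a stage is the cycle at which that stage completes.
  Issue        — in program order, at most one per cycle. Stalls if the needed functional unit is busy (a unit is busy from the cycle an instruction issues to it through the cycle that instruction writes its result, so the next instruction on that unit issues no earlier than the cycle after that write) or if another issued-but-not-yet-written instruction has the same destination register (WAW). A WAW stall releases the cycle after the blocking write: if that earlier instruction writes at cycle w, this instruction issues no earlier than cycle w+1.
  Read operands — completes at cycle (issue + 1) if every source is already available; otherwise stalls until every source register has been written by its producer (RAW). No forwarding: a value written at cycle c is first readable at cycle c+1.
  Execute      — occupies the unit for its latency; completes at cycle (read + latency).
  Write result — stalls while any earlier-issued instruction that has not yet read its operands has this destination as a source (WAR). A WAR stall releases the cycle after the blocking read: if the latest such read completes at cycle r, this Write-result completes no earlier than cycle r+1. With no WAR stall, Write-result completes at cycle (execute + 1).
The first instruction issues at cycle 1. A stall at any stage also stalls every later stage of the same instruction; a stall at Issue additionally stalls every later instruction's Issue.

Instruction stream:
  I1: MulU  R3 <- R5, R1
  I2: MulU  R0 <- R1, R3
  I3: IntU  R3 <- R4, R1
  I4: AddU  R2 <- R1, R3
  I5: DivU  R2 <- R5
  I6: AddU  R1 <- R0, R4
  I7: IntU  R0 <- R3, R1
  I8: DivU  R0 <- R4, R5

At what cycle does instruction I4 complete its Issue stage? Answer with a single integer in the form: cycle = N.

I1  is:1  ro:2  ex:5  wr:6
I2  is:7  ro:8  ex:11  wr:12  — struct: MulU busy until I1 writes@6
I3  is:8  ro:9  ex:10  wr:11
I4  is:9  ro:12  ex:14  wr:15  — RAW R3: wait I3 write@11
I5  is:16  ro:17  ex:24  wr:25  — WAW R2: wait I4 write@15
I6  is:17  ro:18  ex:20  wr:21
I7  is:18  ro:22  ex:23  wr:24  — RAW R1: wait I6 write@21
I8  is:26  ro:27  ex:34  wr:35  — struct: DivU busy until I5 writes@25

cycle = 9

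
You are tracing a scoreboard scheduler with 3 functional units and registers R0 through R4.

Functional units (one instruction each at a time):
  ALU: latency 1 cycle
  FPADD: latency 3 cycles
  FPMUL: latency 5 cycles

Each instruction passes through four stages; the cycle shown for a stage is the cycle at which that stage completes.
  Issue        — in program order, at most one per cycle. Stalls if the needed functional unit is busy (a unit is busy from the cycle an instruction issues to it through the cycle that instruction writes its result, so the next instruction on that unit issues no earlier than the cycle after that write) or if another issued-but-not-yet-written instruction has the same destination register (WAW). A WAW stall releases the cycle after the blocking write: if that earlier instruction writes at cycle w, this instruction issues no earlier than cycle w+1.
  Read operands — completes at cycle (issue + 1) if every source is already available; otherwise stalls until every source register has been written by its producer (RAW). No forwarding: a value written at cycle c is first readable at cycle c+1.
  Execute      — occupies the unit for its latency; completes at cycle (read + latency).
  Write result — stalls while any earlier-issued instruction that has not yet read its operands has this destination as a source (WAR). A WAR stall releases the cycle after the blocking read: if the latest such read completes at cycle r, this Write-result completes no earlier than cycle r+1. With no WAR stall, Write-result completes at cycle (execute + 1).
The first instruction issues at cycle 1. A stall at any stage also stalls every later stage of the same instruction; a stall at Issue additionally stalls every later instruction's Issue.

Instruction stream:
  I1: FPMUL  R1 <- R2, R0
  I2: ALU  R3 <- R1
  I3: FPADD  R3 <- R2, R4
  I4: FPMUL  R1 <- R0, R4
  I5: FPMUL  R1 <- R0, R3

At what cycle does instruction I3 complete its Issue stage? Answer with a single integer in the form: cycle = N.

cycle = 12

[1] I1 issues→FPMUL
[2] I1 reads, I2 issues→ALU
[7] I1 exec-done
[8] I1 writes R1
[9] I2 reads
[10] I2 exec-done
[11] I2 writes R3
[12] I3 issues→FPADD
[13] I3 reads, I4 issues→FPMUL
[14] I4 reads
[16] I3 exec-done
[17] I3 writes R3
[19] I4 exec-done
[20] I4 writes R1
[21] I5 issues→FPMUL
[22] I5 reads
[27] I5 exec-done
[28] I5 writes R1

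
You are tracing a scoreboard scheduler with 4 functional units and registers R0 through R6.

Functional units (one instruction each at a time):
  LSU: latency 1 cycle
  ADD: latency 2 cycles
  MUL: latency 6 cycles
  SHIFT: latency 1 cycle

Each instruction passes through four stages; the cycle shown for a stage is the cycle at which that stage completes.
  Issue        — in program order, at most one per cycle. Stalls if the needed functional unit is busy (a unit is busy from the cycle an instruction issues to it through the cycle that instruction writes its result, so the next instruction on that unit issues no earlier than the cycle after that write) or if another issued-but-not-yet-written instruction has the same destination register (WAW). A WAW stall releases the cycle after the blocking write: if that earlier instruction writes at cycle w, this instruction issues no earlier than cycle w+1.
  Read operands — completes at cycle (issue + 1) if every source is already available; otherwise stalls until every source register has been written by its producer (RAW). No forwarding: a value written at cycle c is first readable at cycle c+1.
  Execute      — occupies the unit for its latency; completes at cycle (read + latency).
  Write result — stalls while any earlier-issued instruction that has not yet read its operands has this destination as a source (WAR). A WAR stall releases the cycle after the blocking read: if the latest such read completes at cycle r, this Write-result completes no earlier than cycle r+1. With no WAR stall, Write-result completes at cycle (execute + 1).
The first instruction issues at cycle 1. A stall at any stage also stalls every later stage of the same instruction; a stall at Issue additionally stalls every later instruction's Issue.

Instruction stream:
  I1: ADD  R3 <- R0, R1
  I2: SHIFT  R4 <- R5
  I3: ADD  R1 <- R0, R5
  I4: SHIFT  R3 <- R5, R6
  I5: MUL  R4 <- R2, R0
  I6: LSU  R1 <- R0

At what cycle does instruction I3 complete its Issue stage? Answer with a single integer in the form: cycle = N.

t=1  I1→ADD
t=2  I1 RO; I2→SHIFT
t=3  I2 RO
t=4  I1 EX; I2 EX
t=5  I1 WR R3; I2 WR R4
t=6  I3→ADD
t=7  I3 RO; I4→SHIFT
t=8  I4 RO; I5→MUL
t=9  I3 EX; I4 EX; I5 RO
t=10  I3 WR R1; I4 WR R3
t=11  I6→LSU
t=12  I6 RO
t=13  I6 EX
t=14  I6 WR R1
t=15  I5 EX
t=16  I5 WR R4

cycle = 6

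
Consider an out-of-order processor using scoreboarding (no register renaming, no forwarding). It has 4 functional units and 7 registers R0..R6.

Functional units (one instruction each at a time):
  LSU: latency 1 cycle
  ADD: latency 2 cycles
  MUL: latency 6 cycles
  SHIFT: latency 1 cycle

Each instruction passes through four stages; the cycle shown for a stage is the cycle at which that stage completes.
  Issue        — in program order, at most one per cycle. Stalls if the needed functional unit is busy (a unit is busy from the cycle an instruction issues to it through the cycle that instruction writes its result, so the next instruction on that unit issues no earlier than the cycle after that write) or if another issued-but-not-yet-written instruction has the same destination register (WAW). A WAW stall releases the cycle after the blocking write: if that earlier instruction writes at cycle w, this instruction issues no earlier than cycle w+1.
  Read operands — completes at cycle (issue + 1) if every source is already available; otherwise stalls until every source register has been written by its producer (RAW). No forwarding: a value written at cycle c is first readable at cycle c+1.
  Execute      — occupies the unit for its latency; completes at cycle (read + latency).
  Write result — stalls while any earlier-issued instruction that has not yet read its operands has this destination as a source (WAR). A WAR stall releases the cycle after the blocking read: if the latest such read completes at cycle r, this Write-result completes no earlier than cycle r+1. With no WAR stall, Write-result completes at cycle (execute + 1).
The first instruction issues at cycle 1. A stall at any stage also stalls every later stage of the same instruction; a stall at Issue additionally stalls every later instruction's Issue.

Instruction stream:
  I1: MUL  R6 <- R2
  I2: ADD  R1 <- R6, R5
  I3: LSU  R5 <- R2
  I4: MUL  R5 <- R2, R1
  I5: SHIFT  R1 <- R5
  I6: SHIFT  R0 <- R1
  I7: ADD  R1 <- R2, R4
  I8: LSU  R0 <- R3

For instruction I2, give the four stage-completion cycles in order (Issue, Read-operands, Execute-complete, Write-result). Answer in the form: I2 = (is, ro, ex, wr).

I2 = (2, 10, 12, 13)

  I1 | 1 | 2 | 8 | 9
  I2 | 2 | 10 | 12 | 13   RAW R6: wait I1 write@9
  I3 | 3 | 4 | 5 | 11   WAR R5: wait I2 read@10
  I4 | 12 | 14 | 20 | 21   WAW R5: wait I3 write@11 · RAW R1: wait I2 write@13
  I5 | 14 | 22 | 23 | 24   WAW R1: wait I2 write@13 · RAW R5: wait I4 write@21
  I6 | 25 | 26 | 27 | 28   struct: SHIFT busy until I5 writes@24
  I7 | 26 | 27 | 29 | 30
  I8 | 29 | 30 | 31 | 32   WAW R0: wait I6 write@28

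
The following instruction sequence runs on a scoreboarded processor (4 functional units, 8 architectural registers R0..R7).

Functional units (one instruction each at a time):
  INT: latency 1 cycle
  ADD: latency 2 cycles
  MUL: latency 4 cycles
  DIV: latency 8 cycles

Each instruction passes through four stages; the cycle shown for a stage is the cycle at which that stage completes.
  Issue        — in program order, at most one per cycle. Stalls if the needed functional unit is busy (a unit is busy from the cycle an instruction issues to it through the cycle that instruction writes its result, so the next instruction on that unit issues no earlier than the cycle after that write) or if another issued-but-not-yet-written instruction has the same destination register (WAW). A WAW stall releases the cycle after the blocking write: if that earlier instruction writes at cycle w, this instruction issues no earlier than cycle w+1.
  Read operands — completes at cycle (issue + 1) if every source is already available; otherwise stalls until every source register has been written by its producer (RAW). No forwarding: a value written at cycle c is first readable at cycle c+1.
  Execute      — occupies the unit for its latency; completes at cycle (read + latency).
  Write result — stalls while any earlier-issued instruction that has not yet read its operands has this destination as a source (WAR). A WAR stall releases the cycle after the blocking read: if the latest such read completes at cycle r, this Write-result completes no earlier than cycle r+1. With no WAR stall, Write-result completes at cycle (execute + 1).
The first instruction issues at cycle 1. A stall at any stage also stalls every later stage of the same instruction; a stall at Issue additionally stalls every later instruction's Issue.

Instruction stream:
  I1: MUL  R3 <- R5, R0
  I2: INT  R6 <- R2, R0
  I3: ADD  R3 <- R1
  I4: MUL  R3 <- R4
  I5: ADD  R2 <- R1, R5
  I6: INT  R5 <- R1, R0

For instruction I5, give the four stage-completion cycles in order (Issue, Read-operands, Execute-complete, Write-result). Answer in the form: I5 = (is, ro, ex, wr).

[I1] 1/2/6/7
[I2] 2/3/4/5
[I3] 8/9/11/12  (WAW R3: wait I1 write@7)
[I4] 13/14/18/19  (WAW R3: wait I3 write@12)
[I5] 14/15/17/18
[I6] 15/16/17/18

I5 = (14, 15, 17, 18)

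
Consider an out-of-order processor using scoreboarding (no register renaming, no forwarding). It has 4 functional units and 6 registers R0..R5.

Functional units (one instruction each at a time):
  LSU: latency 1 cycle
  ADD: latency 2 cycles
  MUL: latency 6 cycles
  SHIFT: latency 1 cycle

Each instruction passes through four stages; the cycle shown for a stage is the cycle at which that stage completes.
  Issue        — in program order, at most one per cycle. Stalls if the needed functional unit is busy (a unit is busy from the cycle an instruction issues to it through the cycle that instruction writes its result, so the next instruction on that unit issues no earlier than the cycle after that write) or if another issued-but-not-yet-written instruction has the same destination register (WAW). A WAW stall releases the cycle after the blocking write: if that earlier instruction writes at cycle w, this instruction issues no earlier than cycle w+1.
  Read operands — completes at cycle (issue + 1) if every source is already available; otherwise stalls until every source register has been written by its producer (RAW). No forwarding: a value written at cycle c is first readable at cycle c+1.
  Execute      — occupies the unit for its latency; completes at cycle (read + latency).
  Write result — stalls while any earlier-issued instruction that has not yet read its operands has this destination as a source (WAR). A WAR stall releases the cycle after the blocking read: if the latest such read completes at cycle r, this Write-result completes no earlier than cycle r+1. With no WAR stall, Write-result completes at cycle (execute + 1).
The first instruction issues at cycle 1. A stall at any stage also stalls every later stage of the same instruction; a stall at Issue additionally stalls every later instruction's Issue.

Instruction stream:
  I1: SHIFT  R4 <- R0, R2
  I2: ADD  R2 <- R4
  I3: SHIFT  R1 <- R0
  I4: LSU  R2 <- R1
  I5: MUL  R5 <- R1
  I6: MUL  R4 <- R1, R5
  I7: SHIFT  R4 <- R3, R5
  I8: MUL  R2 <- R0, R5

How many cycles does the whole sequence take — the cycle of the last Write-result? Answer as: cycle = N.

cycle = 37

1) issue 1, read 2, done 3, write 4
2) issue 2, read 5, done 7, write 8  <RAW R4: wait I1 write@4>
3) issue 5, read 6, done 7, write 8  <struct: SHIFT busy until I1 writes@4>
4) issue 9, read 10, done 11, write 12  <WAW R2: wait I2 write@8>
5) issue 10, read 11, done 17, write 18
6) issue 19, read 20, done 26, write 27  <struct: MUL busy until I5 writes@18>
7) issue 28, read 29, done 30, write 31  <WAW R4: wait I6 write@27>
8) issue 29, read 30, done 36, write 37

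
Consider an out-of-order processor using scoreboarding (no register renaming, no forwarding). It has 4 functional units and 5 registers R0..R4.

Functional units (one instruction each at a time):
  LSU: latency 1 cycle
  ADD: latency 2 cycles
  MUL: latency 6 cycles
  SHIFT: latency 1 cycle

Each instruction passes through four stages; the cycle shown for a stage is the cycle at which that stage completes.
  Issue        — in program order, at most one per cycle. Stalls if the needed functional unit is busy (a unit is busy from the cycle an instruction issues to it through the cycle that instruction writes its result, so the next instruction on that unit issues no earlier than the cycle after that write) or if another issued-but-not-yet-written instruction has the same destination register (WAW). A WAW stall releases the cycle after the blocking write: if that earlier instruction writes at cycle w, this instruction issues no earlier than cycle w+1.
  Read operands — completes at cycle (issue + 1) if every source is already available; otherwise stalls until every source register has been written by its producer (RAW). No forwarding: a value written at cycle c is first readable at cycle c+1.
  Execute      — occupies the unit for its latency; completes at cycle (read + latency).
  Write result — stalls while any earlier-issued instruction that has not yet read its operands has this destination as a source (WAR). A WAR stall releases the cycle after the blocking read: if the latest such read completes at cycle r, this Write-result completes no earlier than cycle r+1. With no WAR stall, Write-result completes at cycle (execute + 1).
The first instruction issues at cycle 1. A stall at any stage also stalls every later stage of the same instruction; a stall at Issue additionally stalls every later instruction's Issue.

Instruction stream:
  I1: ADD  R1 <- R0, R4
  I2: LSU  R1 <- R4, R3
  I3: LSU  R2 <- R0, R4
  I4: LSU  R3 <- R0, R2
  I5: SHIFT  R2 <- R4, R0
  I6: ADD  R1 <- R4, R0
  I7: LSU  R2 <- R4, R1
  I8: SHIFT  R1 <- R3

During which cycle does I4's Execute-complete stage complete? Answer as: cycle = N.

c1: I1→ADD
c2: I1 RO
c4: I1 EX
c5: I1 WR R1
c6: I2→LSU
c7: I2 RO
c8: I2 EX
c9: I2 WR R1
c10: I3→LSU
c11: I3 RO
c12: I3 EX
c13: I3 WR R2
c14: I4→LSU
c15: I4 RO | I5→SHIFT
c16: I4 EX | I5 RO | I6→ADD
c17: I4 WR R3 | I5 EX | I6 RO
c18: I5 WR R2
c19: I6 EX | I7→LSU
c20: I6 WR R1
c21: I7 RO | I8→SHIFT
c22: I7 EX | I8 RO
c23: I7 WR R2 | I8 EX
c24: I8 WR R1

cycle = 16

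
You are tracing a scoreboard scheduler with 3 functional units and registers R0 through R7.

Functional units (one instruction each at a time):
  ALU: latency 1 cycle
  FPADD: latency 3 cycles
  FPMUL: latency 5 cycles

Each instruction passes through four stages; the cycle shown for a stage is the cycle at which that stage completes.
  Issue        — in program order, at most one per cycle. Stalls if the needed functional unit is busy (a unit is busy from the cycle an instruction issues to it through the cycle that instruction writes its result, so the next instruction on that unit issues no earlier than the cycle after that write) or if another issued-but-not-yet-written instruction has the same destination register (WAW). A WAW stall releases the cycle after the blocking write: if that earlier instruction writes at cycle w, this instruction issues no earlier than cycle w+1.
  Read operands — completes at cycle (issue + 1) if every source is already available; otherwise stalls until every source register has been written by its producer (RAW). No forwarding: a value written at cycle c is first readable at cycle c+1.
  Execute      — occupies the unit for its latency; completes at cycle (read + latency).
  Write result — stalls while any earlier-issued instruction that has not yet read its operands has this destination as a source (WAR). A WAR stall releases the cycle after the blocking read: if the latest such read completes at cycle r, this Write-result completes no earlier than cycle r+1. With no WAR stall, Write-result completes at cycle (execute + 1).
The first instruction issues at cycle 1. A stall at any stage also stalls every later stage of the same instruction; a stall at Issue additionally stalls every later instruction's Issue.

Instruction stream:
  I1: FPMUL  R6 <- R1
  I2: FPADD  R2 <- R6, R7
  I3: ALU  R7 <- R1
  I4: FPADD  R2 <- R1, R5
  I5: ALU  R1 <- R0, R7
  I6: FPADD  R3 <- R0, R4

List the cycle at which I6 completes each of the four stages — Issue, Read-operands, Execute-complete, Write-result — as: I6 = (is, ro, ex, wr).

I6 = (20, 21, 24, 25)

c1: I1 dispatched to FPMUL
c2: I1 operands ready | I2 dispatched to FPADD
c3: I3 dispatched to ALU
c4: I3 operands ready
c5: I3 complete
c7: I1 complete
c8: R6←I1
c9: I2 operands ready
c10: R7←I3
c12: I2 complete
c13: R2←I2
c14: I4 dispatched to FPADD
c15: I4 operands ready | I5 dispatched to ALU
c16: I5 operands ready
c17: I5 complete
c18: I4 complete | R1←I5
c19: R2←I4
c20: I6 dispatched to FPADD
c21: I6 operands ready
c24: I6 complete
c25: R3←I6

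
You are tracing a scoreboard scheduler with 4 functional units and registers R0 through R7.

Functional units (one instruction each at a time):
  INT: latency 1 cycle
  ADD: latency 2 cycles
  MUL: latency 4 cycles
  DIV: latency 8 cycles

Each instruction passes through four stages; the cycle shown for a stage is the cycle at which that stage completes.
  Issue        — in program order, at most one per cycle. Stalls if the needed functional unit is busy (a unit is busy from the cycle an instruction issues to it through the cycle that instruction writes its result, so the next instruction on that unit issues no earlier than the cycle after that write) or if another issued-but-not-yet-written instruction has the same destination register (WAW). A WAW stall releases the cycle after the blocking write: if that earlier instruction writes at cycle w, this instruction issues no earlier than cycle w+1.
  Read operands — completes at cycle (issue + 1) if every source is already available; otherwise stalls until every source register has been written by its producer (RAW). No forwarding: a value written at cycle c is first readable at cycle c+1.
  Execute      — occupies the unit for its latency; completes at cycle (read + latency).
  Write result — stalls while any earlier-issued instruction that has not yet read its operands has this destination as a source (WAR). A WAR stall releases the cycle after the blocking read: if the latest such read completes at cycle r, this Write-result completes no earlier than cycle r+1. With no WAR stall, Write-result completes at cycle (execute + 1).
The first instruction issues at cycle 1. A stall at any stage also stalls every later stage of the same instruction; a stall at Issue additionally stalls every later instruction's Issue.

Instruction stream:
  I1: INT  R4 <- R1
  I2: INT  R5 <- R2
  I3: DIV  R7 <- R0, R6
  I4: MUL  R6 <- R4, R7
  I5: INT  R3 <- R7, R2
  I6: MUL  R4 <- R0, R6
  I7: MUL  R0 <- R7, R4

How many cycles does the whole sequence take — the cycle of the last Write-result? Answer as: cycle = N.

cycle 1: I1→INT
cycle 2: I1 RO
cycle 3: I1 EX
cycle 4: I1 WR R4
cycle 5: I2→INT
cycle 6: I2 RO | I3→DIV
cycle 7: I2 EX | I3 RO | I4→MUL
cycle 8: I2 WR R5
cycle 9: I5→INT
cycle 15: I3 EX
cycle 16: I3 WR R7
cycle 17: I4 RO | I5 RO
cycle 18: I5 EX
cycle 19: I5 WR R3
cycle 21: I4 EX
cycle 22: I4 WR R6
cycle 23: I6→MUL
cycle 24: I6 RO
cycle 28: I6 EX
cycle 29: I6 WR R4
cycle 30: I7→MUL
cycle 31: I7 RO
cycle 35: I7 EX
cycle 36: I7 WR R0

cycle = 36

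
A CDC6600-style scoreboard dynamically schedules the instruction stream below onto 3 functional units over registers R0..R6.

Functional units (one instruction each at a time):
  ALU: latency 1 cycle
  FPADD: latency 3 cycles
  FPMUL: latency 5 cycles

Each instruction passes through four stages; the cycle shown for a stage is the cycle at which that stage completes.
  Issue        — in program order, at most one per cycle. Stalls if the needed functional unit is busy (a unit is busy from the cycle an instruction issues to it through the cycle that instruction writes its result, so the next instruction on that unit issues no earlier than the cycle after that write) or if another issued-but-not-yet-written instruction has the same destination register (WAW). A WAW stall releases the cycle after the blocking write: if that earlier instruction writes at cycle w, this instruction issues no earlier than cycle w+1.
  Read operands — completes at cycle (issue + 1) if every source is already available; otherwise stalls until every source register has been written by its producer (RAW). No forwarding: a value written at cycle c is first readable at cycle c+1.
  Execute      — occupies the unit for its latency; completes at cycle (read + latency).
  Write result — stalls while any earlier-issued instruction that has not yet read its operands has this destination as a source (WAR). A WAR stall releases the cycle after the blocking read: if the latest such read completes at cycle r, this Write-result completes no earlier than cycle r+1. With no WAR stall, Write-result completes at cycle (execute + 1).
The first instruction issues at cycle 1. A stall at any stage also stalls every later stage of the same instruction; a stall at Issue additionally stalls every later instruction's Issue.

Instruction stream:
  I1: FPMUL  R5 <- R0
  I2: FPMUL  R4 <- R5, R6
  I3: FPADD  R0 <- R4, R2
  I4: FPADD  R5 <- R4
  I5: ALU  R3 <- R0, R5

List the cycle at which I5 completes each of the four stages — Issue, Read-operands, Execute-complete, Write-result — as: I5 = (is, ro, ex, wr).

[1] I1→FPMUL
[2] I1 RO
[7] I1 EX
[8] I1 WR R5
[9] I2→FPMUL
[10] I2 RO | I3→FPADD
[15] I2 EX
[16] I2 WR R4
[17] I3 RO
[20] I3 EX
[21] I3 WR R0
[22] I4→FPADD
[23] I4 RO | I5→ALU
[26] I4 EX
[27] I4 WR R5
[28] I5 RO
[29] I5 EX
[30] I5 WR R3

I5 = (23, 28, 29, 30)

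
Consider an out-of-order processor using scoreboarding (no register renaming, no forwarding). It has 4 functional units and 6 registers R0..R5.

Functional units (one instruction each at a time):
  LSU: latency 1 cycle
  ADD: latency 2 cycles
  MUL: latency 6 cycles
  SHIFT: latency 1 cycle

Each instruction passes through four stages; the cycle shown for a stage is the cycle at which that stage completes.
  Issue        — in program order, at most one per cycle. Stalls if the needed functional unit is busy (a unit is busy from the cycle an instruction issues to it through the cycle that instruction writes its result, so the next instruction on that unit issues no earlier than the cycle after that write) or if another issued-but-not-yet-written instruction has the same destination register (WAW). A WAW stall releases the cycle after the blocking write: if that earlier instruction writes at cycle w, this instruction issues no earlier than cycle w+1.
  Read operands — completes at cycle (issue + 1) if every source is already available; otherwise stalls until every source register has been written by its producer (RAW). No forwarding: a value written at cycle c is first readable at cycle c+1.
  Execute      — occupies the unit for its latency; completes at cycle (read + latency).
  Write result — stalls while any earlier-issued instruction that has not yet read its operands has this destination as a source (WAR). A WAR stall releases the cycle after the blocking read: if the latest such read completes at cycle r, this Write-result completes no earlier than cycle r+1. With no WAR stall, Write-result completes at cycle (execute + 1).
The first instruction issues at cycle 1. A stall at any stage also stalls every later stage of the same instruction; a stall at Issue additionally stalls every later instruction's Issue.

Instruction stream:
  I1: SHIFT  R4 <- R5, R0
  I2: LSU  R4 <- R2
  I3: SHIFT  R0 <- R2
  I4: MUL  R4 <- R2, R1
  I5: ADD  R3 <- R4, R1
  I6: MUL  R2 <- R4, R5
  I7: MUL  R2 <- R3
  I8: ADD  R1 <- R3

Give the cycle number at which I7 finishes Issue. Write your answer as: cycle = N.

cycle 1: issue I1 (SHIFT)
cycle 2: I1 read-ops
cycle 3: I1 finished on SHIFT
cycle 4: I1→R4
cycle 5: issue I2 (LSU)
cycle 6: I2 read-ops, issue I3 (SHIFT)
cycle 7: I2 finished on LSU, I3 read-ops
cycle 8: I2→R4, I3 finished on SHIFT
cycle 9: I3→R0, issue I4 (MUL)
cycle 10: I4 read-ops, issue I5 (ADD)
cycle 16: I4 finished on MUL
cycle 17: I4→R4
cycle 18: I5 read-ops, issue I6 (MUL)
cycle 19: I6 read-ops
cycle 20: I5 finished on ADD
cycle 21: I5→R3
cycle 25: I6 finished on MUL
cycle 26: I6→R2
cycle 27: issue I7 (MUL)
cycle 28: I7 read-ops, issue I8 (ADD)
cycle 29: I8 read-ops
cycle 31: I8 finished on ADD
cycle 32: I8→R1
cycle 34: I7 finished on MUL
cycle 35: I7→R2

cycle = 27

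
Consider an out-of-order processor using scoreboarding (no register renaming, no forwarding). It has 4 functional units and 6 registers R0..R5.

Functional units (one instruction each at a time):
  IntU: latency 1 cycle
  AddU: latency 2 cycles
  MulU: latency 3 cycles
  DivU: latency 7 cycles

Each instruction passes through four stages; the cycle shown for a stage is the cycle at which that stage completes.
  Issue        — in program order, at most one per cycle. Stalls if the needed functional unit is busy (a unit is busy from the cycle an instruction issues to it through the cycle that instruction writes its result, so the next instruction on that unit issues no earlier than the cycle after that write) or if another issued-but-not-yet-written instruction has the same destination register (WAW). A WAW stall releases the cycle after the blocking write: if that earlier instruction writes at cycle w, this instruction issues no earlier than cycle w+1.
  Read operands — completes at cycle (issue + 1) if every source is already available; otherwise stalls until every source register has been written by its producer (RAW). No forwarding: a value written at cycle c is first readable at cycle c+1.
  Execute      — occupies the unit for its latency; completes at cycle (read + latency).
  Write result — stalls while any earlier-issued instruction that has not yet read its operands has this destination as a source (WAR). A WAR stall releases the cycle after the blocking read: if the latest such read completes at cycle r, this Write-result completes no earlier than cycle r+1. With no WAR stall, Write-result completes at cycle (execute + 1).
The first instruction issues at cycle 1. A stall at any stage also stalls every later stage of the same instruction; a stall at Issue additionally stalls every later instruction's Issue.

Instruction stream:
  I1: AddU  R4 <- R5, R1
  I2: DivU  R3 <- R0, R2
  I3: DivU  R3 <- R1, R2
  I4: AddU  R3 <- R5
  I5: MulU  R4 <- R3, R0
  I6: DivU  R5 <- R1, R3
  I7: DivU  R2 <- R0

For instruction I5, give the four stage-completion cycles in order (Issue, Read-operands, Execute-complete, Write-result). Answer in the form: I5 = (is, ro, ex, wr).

I5 = (23, 27, 30, 31)

c1: I1 dispatched to AddU
c2: I1 operands ready; I2 dispatched to DivU
c3: I2 operands ready
c4: I1 complete
c5: R4←I1
c10: I2 complete
c11: R3←I2
c12: I3 dispatched to DivU
c13: I3 operands ready
c20: I3 complete
c21: R3←I3
c22: I4 dispatched to AddU
c23: I4 operands ready; I5 dispatched to MulU
c24: I6 dispatched to DivU
c25: I4 complete
c26: R3←I4
c27: I5 operands ready; I6 operands ready
c30: I5 complete
c31: R4←I5
c34: I6 complete
c35: R5←I6
c36: I7 dispatched to DivU
c37: I7 operands ready
c44: I7 complete
c45: R2←I7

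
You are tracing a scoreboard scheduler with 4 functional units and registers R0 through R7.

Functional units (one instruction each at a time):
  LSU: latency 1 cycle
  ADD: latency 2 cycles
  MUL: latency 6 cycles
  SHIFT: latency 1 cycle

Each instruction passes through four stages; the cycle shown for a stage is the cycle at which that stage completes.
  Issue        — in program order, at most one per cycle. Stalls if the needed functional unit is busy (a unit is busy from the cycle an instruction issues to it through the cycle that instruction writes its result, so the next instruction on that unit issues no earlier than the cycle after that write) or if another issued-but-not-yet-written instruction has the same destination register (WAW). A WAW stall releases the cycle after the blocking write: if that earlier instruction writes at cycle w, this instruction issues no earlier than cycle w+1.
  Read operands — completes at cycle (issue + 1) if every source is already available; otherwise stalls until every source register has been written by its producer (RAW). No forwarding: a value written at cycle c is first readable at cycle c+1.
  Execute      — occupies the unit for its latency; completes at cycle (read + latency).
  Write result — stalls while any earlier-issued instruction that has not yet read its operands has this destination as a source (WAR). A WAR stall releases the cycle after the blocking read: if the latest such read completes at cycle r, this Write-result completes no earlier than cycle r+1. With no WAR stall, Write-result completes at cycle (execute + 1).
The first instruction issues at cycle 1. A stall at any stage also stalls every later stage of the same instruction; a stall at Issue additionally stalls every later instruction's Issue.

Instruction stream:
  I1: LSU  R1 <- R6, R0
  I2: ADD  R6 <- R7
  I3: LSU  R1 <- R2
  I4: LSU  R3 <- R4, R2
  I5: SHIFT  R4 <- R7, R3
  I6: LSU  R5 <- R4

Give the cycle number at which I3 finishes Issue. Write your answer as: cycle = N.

cycle = 5

t=1  I1→LSU
t=2  I1 RO, I2→ADD
t=3  I1 EX, I2 RO
t=4  I1 WR R1
t=5  I2 EX, I3→LSU
t=6  I2 WR R6, I3 RO
t=7  I3 EX
t=8  I3 WR R1
t=9  I4→LSU
t=10  I4 RO, I5→SHIFT
t=11  I4 EX
t=12  I4 WR R3
t=13  I5 RO, I6→LSU
t=14  I5 EX
t=15  I5 WR R4
t=16  I6 RO
t=17  I6 EX
t=18  I6 WR R5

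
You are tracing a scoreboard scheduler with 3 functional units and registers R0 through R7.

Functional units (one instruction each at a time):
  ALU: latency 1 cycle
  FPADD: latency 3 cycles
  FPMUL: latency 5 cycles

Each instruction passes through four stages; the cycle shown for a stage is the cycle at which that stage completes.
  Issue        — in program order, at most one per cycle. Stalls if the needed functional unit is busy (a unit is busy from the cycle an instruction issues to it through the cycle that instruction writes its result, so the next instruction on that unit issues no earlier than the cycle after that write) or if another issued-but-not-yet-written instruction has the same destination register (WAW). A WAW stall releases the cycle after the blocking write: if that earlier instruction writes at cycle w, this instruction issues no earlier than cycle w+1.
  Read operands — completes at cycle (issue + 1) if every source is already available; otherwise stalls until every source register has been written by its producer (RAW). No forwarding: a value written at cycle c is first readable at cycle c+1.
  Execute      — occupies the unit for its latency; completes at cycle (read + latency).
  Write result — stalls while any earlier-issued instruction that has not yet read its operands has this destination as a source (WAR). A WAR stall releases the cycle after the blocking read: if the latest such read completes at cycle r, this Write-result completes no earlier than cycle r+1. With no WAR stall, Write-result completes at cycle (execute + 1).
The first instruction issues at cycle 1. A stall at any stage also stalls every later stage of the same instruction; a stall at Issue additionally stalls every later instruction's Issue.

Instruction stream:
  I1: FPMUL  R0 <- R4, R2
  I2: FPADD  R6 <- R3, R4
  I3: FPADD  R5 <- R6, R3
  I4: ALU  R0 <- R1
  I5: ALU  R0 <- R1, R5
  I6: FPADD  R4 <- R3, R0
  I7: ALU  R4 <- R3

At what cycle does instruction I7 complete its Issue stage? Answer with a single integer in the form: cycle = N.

cycle = 22

t=1  I1→FPMUL
t=2  I1 RO, I2→FPADD
t=3  I2 RO
t=6  I2 EX
t=7  I1 EX, I2 WR R6
t=8  I1 WR R0, I3→FPADD
t=9  I3 RO, I4→ALU
t=10  I4 RO
t=11  I4 EX
t=12  I3 EX, I4 WR R0
t=13  I3 WR R5, I5→ALU
t=14  I5 RO, I6→FPADD
t=15  I5 EX
t=16  I5 WR R0
t=17  I6 RO
t=20  I6 EX
t=21  I6 WR R4
t=22  I7→ALU
t=23  I7 RO
t=24  I7 EX
t=25  I7 WR R4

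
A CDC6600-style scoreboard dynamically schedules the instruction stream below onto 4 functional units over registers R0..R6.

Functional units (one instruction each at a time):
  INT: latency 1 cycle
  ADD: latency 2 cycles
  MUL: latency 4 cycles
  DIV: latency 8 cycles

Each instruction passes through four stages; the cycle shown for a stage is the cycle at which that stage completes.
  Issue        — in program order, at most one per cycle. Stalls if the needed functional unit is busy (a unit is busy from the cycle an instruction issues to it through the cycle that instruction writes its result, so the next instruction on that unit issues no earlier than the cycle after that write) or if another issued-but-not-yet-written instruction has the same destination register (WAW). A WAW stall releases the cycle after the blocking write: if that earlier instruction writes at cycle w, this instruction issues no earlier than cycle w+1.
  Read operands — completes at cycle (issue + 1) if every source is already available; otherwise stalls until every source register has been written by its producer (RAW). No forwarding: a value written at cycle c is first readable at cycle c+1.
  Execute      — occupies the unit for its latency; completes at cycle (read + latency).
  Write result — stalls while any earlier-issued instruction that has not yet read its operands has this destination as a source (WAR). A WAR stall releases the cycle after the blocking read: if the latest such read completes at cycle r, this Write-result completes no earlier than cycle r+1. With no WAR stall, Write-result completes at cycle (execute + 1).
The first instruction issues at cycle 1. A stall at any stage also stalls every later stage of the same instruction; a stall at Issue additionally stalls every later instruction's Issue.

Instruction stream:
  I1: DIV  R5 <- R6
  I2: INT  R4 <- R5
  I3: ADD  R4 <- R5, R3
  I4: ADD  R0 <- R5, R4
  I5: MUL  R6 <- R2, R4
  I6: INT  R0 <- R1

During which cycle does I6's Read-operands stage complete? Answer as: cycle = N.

[1] issue I1 (DIV)
[2] I1 read-ops, issue I2 (INT)
[10] I1 finished on DIV
[11] I1→R5
[12] I2 read-ops
[13] I2 finished on INT
[14] I2→R4
[15] issue I3 (ADD)
[16] I3 read-ops
[18] I3 finished on ADD
[19] I3→R4
[20] issue I4 (ADD)
[21] I4 read-ops, issue I5 (MUL)
[22] I5 read-ops
[23] I4 finished on ADD
[24] I4→R0
[25] issue I6 (INT)
[26] I5 finished on MUL, I6 read-ops
[27] I5→R6, I6 finished on INT
[28] I6→R0

cycle = 26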